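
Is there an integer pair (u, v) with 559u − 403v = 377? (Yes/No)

Yes

gcd(559, 403): 559 = 1·403 + 156; 403 = 2·156 + 91; 156 = 1·91 + 65; 91 = 1·65 + 26; 65 = 2·26 + 13; 26 = 2·13 + 0 → 13
13 divides 377, so a solution exists.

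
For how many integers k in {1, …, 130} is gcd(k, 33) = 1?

79

33 = 3·11. Inclusion–exclusion on these primes:
130 − ⌊130/3⌋ − ⌊130/11⌋ + ⌊130/33⌋ = 79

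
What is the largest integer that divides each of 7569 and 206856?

9

7569 = 3² · 29²
206856 = 2³ · 3² · 13² · 17
Common: 3² = 9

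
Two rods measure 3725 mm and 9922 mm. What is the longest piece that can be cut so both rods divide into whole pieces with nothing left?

1

3725 = 5² · 149
9922 = 2 · 11² · 41
Common: 1 = 1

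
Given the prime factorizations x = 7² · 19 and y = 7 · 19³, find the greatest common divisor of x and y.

133

min exponent per shared prime: 7 · 19 = 133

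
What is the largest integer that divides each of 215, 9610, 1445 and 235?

gcd(215, 9610): 9610 = 44·215 + 150; 215 = 1·150 + 65; 150 = 2·65 + 20; 65 = 3·20 + 5; 20 = 4·5 + 0 → 5
gcd(5, 1445): 1445 = 289·5 + 0 → 5
gcd(5, 235): 235 = 47·5 + 0 → 5

5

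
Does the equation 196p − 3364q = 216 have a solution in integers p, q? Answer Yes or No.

Yes

By Bézout, 196p − 3364q = 216 has integer solutions iff gcd(196, 3364) | 216.
Euclid: 3364 = 17·196 + 32; 196 = 6·32 + 4; 32 = 8·4 + 0. gcd = 4; 216 mod 4 = 0. Yes.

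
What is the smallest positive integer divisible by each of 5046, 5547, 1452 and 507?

381580548492

lcm(5046, 5547) = 5046·5547/gcd = 27990162/3 = 9330054
lcm(9330054, 1452) = 9330054·1452/gcd = 13547238408/6 = 2257873068
lcm(2257873068, 507) = 2257873068·507/gcd = 1144741645476/3 = 381580548492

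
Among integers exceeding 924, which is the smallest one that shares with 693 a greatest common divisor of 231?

1155

gcd(k, 693) = 231 forces 231 | k; write k = 231s. Then gcd(231s, 231·3) = 231·gcd(s, 3), so need gcd(s, 3) = 1.
231s > 924 gives s ≥ 5. The least s ≥ 5 coprime to 3 is 5, so k = 231·5 = 1155.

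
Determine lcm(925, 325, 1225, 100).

lcm(925, 325) = 925·325/gcd = 300625/25 = 12025
lcm(12025, 1225) = 12025·1225/gcd = 14730625/25 = 589225
lcm(589225, 100) = 589225·100/gcd = 58922500/25 = 2356900

2356900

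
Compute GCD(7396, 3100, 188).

4

gcd(7396, 3100): 7396 = 2·3100 + 1196; 3100 = 2·1196 + 708; 1196 = 1·708 + 488; 708 = 1·488 + 220; 488 = 2·220 + 48; 220 = 4·48 + 28; 48 = 1·28 + 20; 28 = 1·20 + 8; 20 = 2·8 + 4; 8 = 2·4 + 0 → 4
gcd(4, 188): 188 = 47·4 + 0 → 4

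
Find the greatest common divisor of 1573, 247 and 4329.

gcd(1573, 247): 1573 = 6·247 + 91; 247 = 2·91 + 65; 91 = 1·65 + 26; 65 = 2·26 + 13; 26 = 2·13 + 0 → 13
gcd(13, 4329): 4329 = 333·13 + 0 → 13

13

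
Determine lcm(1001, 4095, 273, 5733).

1001 = 7 · 11 · 13; 4095 = 3² · 5 · 7 · 13; 273 = 3 · 7 · 13; 5733 = 3² · 7² · 13
lcm takes max exponent of each prime: 3² · 5 · 7² · 11 · 13 = 315315

315315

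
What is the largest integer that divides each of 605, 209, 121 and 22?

gcd(605, 209): 605 = 2·209 + 187; 209 = 1·187 + 22; 187 = 8·22 + 11; 22 = 2·11 + 0 → 11
gcd(11, 121): 121 = 11·11 + 0 → 11
gcd(11, 22): 22 = 2·11 + 0 → 11

11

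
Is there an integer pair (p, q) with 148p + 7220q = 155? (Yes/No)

No

gcd(148, 7220): 7220 = 48·148 + 116; 148 = 1·116 + 32; 116 = 3·32 + 20; 32 = 1·20 + 12; 20 = 1·12 + 8; 12 = 1·8 + 4; 8 = 2·4 + 0 → 4
4 does not divide 155, so a solution does not exist.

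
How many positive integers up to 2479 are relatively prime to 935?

1699

Prime factors of 935: 5, 11, 17. Count integers ≤ 2479 divisible by none of them.
By inclusion–exclusion: 2479 − ⌊2479/5⌋ − ⌊2479/11⌋ − ⌊2479/17⌋ + ⌊2479/55⌋ + ⌊2479/85⌋ + ⌊2479/187⌋ − ⌊2479/935⌋ = 1699.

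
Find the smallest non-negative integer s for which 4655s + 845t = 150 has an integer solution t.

20

Euclid: 4655 = 5·845 + 430; 845 = 1·430 + 415; 430 = 1·415 + 15; 415 = 27·15 + 10; 15 = 1·10 + 5; 10 = 2·5 + 0 → gcd = 5; 150 = 5·30.
Back-substitution yields 4655·(57) + 845·(-314) = 5, so one solution is s = 57·30 = 1710, t = -314·30 = -9420.
Solutions in s differ by 845/5 = 169; the one in [0, 169) is 1710 mod 169 = 20.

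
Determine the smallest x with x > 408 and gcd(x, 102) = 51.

459

Multiples of 51 above 408: 51·9, 51·10, … . Need the cofactor coprime to 102/51 = 2.
Checking s = 9, 10, … the first with gcd(s, 2) = 1 is s = 9, giving 459.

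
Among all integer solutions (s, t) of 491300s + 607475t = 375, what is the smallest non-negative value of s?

8016

Euclid: 607475 = 1·491300 + 116175; 491300 = 4·116175 + 26600; 116175 = 4·26600 + 9775; 26600 = 2·9775 + 7050; 9775 = 1·7050 + 2725; 7050 = 2·2725 + 1600; 2725 = 1·1600 + 1125; 1600 = 1·1125 + 475; 1125 = 2·475 + 175; 475 = 2·175 + 125; 175 = 1·125 + 50; 125 = 2·50 + 25; 50 = 2·25 + 0 → gcd = 25; 375 = 25·15.
Back-substitution yields 491300·(10254) + 607475·(-8293) = 25, so one solution is s = 10254·15 = 153810, t = -8293·15 = -124395.
Solutions in s differ by 607475/25 = 24299; the one in [0, 24299) is 153810 mod 24299 = 8016.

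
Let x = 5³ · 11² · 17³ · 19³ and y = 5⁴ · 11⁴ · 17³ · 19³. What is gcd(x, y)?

509686288375

min exponent per shared prime: 5³ · 11² · 17³ · 19³ = 509686288375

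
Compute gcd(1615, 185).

5

Euclid: 1615 = 8·185 + 135; 185 = 1·135 + 50; 135 = 2·50 + 35; 50 = 1·35 + 15; 35 = 2·15 + 5; 15 = 3·5 + 0. Last nonzero remainder: 5.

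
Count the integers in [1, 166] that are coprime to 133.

136

Prime factors of 133: 7, 19. Count integers ≤ 166 divisible by none of them.
By inclusion–exclusion: 166 − ⌊166/7⌋ − ⌊166/19⌋ + ⌊166/133⌋ = 136.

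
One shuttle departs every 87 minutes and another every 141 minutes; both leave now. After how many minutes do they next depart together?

gcd first: 141 = 1·87 + 54; 87 = 1·54 + 33; 54 = 1·33 + 21; 33 = 1·21 + 12; 21 = 1·12 + 9; 12 = 1·9 + 3; 9 = 3·3 + 0 → gcd = 3
lcm = 87·141/gcd = 12267/3 = 4089

4089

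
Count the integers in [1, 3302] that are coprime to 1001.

2375

1001 = 7·11·13. Inclusion–exclusion on these primes:
3302 − ⌊3302/7⌋ − ⌊3302/11⌋ − ⌊3302/13⌋ + ⌊3302/77⌋ + ⌊3302/91⌋ + ⌊3302/143⌋ − ⌊3302/1001⌋ = 2375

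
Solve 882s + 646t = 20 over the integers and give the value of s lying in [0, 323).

gcd(882, 646) = 2 (Euclid: 882 = 1·646 + 236; 646 = 2·236 + 174; 236 = 1·174 + 62; 174 = 2·62 + 50; 62 = 1·50 + 12; 50 = 4·12 + 2; 12 = 6·2 + 0), and 2 | 20.
Extended Euclid: 882·(-52) + 646·(71) = 2. Scale by 10: s₀ = -520.
General solution s = s₀ + 323k; reducing mod 323 gives s = 126 (and t = -172).

126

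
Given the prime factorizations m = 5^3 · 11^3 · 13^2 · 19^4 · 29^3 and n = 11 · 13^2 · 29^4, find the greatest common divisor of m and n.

min exponent per shared prime: 11 · 13^2 · 29^3 = 45339151

45339151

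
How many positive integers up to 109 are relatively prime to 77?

86

77 = 7·11. Inclusion–exclusion on these primes:
109 − ⌊109/7⌋ − ⌊109/11⌋ + ⌊109/77⌋ = 86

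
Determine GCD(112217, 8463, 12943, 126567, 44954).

gcd(112217, 8463): 112217 = 13·8463 + 2198; 8463 = 3·2198 + 1869; 2198 = 1·1869 + 329; 1869 = 5·329 + 224; 329 = 1·224 + 105; 224 = 2·105 + 14; 105 = 7·14 + 7; 14 = 2·7 + 0 → 7
gcd(7, 12943): 12943 = 1849·7 + 0 → 7
gcd(7, 126567): 126567 = 18081·7 + 0 → 7
gcd(7, 44954): 44954 = 6422·7 + 0 → 7

7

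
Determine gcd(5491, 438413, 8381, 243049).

289

gcd(5491, 438413): 438413 = 79·5491 + 4624; 5491 = 1·4624 + 867; 4624 = 5·867 + 289; 867 = 3·289 + 0 → 289
gcd(289, 8381): 8381 = 29·289 + 0 → 289
gcd(289, 243049): 243049 = 841·289 + 0 → 289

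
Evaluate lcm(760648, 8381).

22058792

gcd first: 760648 = 90·8381 + 6358; 8381 = 1·6358 + 2023; 6358 = 3·2023 + 289; 2023 = 7·289 + 0 → gcd = 289
lcm = 760648·8381/gcd = 6374990888/289 = 22058792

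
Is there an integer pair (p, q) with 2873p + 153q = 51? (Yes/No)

Yes

gcd(2873, 153): 2873 = 18·153 + 119; 153 = 1·119 + 34; 119 = 3·34 + 17; 34 = 2·17 + 0 → 17
17 divides 51, so a solution exists.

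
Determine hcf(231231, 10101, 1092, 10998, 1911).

39

231231 = 3 · 7² · 11² · 13; 10101 = 3 · 7 · 13 · 37; 1092 = 2² · 3 · 7 · 13; 10998 = 2 · 3² · 13 · 47; 1911 = 3 · 7² · 13
gcd takes min exponent of each prime: 3 · 13 = 39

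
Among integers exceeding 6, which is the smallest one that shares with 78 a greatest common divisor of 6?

12

78 = 6·13. Any t with gcd(t, 78) = 6 is a multiple of 6, say 6s, with s coprime to 13.
Need s > 6/6, so s ≥ 2. First s ≥ 2 with gcd(s, 13) = 1 is s = 2. Thus t = 6·2 = 12.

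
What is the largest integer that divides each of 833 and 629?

833 = 7² · 17
629 = 17 · 37
Common: 17 = 17

17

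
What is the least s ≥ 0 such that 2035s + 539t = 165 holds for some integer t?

Reduce mod 539: 2035s ≡ 165 (mod 539). With g = gcd(2035, 539) = 11 dividing 165, divide through: 185s ≡ 15 (mod 49).
Since gcd(185, 49) = 1, s ≡ 15·(185)⁻¹ ≡ 12 (mod 49). Smallest non-negative: 12.

12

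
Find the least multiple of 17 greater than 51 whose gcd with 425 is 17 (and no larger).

425 = 17·25. Any t with gcd(t, 425) = 17 is a multiple of 17, say 17s, with s coprime to 25.
Need s > 51/17, so s ≥ 4. First s ≥ 4 with gcd(s, 25) = 1 is s = 4. Thus t = 17·4 = 68.

68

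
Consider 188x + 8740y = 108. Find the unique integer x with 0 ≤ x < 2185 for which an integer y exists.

gcd(188, 8740) = 4 (Euclid: 8740 = 46·188 + 92; 188 = 2·92 + 4; 92 = 23·4 + 0), and 4 | 108.
Extended Euclid: 188·(93) + 8740·(-2) = 4. Scale by 27: x₀ = 2511.
General solution x = x₀ + 2185t; reducing mod 2185 gives x = 326 (and y = -7).

326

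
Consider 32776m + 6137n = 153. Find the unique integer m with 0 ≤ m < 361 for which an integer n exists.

229

gcd(32776, 6137) = 17 (Euclid: 32776 = 5·6137 + 2091; 6137 = 2·2091 + 1955; 2091 = 1·1955 + 136; 1955 = 14·136 + 51; 136 = 2·51 + 34; 51 = 1·34 + 17; 34 = 2·17 + 0), and 17 | 153.
Extended Euclid: 32776·(-135) + 6137·(721) = 17. Scale by 9: m₀ = -1215.
General solution m = m₀ + 361t; reducing mod 361 gives m = 229 (and n = -1223).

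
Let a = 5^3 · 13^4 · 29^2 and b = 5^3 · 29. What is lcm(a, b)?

max exponent per prime: 5^3 · 13^4 · 29^2 = 3002475125

3002475125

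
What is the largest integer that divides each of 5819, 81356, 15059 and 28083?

11

gcd(5819, 81356): 81356 = 13·5819 + 5709; 5819 = 1·5709 + 110; 5709 = 51·110 + 99; 110 = 1·99 + 11; 99 = 9·11 + 0 → 11
gcd(11, 15059): 15059 = 1369·11 + 0 → 11
gcd(11, 28083): 28083 = 2553·11 + 0 → 11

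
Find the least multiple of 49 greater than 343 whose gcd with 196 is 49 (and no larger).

441

196 = 49·4. Any a with gcd(a, 196) = 49 is a multiple of 49, say 49s, with s coprime to 4.
Need s > 343/49, so s ≥ 8. First s ≥ 8 with gcd(s, 4) = 1 is s = 9. Thus a = 49·9 = 441.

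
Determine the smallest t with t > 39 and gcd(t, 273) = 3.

Multiples of 3 above 39: 3·14, 3·15, … . Need the cofactor coprime to 273/3 = 91.
Checking s = 14, 15, … the first with gcd(s, 91) = 1 is s = 15, giving 45.

45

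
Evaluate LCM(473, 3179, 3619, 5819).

473 = 11 · 43; 3179 = 11 · 17²; 3619 = 7 · 11 · 47; 5819 = 11 · 23²
lcm takes max exponent of each prime: 7 · 11 · 17² · 23² · 43 · 47 = 23790882577

23790882577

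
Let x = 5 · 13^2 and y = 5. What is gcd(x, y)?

5

min exponent per shared prime: 5 = 5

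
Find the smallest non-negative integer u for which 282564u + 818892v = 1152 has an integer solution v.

gcd(282564, 818892) = 36 (Euclid: 818892 = 2·282564 + 253764; 282564 = 1·253764 + 28800; 253764 = 8·28800 + 23364; 28800 = 1·23364 + 5436; 23364 = 4·5436 + 1620; 5436 = 3·1620 + 576; 1620 = 2·576 + 468; 576 = 1·468 + 108; 468 = 4·108 + 36; 108 = 3·36 + 0), and 36 | 1152.
Extended Euclid: 282564·(-7080) + 818892·(2443) = 36. Scale by 32: u₀ = -226560.
General solution u = u₀ + 22747t; reducing mod 22747 gives u = 910 (and v = -314).

910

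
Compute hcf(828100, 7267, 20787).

169

828100 = 2² · 5² · 7² · 13²; 7267 = 13² · 43; 20787 = 3 · 13² · 41
gcd takes min exponent of each prime: 13² = 169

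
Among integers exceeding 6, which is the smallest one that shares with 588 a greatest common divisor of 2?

10

Multiples of 2 above 6: 2·4, 2·5, … . Need the cofactor coprime to 588/2 = 294.
Checking s = 4, 5, … the first with gcd(s, 294) = 1 is s = 5, giving 10.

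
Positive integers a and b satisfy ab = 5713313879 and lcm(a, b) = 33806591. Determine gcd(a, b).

gcd·lcm = product, so gcd = 5713313879/33806591 = 169.

169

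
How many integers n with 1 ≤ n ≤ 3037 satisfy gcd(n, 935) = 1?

2079

Prime factors of 935: 5, 11, 17. Count integers ≤ 3037 divisible by none of them.
By inclusion–exclusion: 3037 − ⌊3037/5⌋ − ⌊3037/11⌋ − ⌊3037/17⌋ + ⌊3037/55⌋ + ⌊3037/85⌋ + ⌊3037/187⌋ − ⌊3037/935⌋ = 2079.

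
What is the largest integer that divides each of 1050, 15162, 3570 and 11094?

6

gcd(1050, 15162): 15162 = 14·1050 + 462; 1050 = 2·462 + 126; 462 = 3·126 + 84; 126 = 1·84 + 42; 84 = 2·42 + 0 → 42
gcd(42, 3570): 3570 = 85·42 + 0 → 42
gcd(42, 11094): 11094 = 264·42 + 6; 42 = 7·6 + 0 → 6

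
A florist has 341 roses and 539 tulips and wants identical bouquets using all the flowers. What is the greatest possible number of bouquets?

Euclid: 539 = 1·341 + 198; 341 = 1·198 + 143; 198 = 1·143 + 55; 143 = 2·55 + 33; 55 = 1·33 + 22; 33 = 1·22 + 11; 22 = 2·11 + 0. Last nonzero remainder: 11.

11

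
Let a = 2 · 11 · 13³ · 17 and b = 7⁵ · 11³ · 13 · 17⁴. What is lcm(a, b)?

8209637737359058

max exponent per prime: 2 · 7⁵ · 11³ · 13³ · 17⁴ = 8209637737359058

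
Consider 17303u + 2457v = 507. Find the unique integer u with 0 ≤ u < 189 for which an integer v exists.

gcd(17303, 2457) = 13 (Euclid: 17303 = 7·2457 + 104; 2457 = 23·104 + 65; 104 = 1·65 + 39; 65 = 1·39 + 26; 39 = 1·26 + 13; 26 = 2·13 + 0), and 13 | 507.
Extended Euclid: 17303·(71) + 2457·(-500) = 13. Scale by 39: u₀ = 2769.
General solution u = u₀ + 189t; reducing mod 189 gives u = 123 (and v = -866).

123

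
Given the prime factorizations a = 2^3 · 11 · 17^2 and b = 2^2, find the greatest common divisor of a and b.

min exponent per shared prime: 2^2 = 4

4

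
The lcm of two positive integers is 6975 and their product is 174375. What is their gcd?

gcd·lcm = product, so gcd = 174375/6975 = 25.

25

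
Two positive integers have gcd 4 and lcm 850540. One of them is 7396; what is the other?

460

Using uv = gcd(u,v)·lcm(u,v) = 4·850540 = 3402160, we get v = 3402160/7396 = 460.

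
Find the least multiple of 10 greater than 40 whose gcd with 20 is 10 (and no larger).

50

Multiples of 10 above 40: 10·5, 10·6, … . Need the cofactor coprime to 20/10 = 2.
Checking s = 5, 6, … the first with gcd(s, 2) = 1 is s = 5, giving 50.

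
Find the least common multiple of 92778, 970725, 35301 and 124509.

42743599298619450

92778 = 2 · 3 · 7 · 47²; 970725 = 3 · 5² · 7 · 43²; 35301 = 3 · 7 · 41²; 124509 = 3 · 7³ · 11²
lcm takes max exponent of each prime: 2 · 3 · 5² · 7³ · 11² · 41² · 43² · 47² = 42743599298619450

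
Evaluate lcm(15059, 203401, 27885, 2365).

30353092900845

lcm(15059, 203401) = 15059·203401/gcd = 3063015659/11 = 278455969
lcm(278455969, 27885) = 278455969·27885/gcd = 7764744695565/11 = 705885881415
lcm(705885881415, 2365) = 705885881415·2365/gcd = 1669420109546475/55 = 30353092900845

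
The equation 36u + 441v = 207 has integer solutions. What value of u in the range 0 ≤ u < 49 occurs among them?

Euclid: 441 = 12·36 + 9; 36 = 4·9 + 0 → gcd = 9; 207 = 9·23.
Back-substitution yields 36·(-12) + 441·(1) = 9, so one solution is u = -12·23 = -276, v = 1·23 = 23.
Solutions in u differ by 441/9 = 49; the one in [0, 49) is -276 mod 49 = 18.

18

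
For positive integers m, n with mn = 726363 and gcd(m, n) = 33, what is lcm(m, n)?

22011

Since gcd(m,n)·lcm(m,n) = mn, lcm = 726363/33 = 22011.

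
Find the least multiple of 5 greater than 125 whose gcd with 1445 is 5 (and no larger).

130

gcd(t, 1445) = 5 forces 5 | t; write t = 5s. Then gcd(5s, 5·289) = 5·gcd(s, 289), so need gcd(s, 289) = 1.
5s > 125 gives s ≥ 26. The least s ≥ 26 coprime to 289 is 26, so t = 5·26 = 130.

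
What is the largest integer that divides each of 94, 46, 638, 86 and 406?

2

gcd(94, 46): 94 = 2·46 + 2; 46 = 23·2 + 0 → 2
gcd(2, 638): 638 = 319·2 + 0 → 2
gcd(2, 86): 86 = 43·2 + 0 → 2
gcd(2, 406): 406 = 203·2 + 0 → 2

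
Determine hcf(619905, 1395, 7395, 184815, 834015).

619905 = 3 · 5 · 11 · 13 · 17²; 1395 = 3² · 5 · 31; 7395 = 3 · 5 · 17 · 29; 184815 = 3³ · 5 · 37²; 834015 = 3 · 5 · 7 · 13² · 47
gcd takes min exponent of each prime: 3 · 5 = 15

15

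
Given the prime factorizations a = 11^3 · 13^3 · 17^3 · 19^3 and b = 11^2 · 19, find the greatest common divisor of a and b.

2299

min exponent per shared prime: 11^2 · 19 = 2299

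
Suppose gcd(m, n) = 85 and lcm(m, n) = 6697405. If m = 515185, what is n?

Using mn = gcd(m,n)·lcm(m,n) = 85·6697405 = 569279425, we get n = 569279425/515185 = 1105.

1105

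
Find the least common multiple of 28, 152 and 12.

3192

28 = 2² · 7; 152 = 2³ · 19; 12 = 2² · 3
lcm takes max exponent of each prime: 2³ · 3 · 7 · 19 = 3192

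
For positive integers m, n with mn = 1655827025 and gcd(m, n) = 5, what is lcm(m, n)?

gcd·lcm = product, so lcm = 1655827025/5 = 331165405.

331165405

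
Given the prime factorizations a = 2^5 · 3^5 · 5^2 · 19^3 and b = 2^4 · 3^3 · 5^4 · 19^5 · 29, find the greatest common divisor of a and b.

min exponent per shared prime: 2^4 · 3^3 · 5^2 · 19^3 = 74077200

74077200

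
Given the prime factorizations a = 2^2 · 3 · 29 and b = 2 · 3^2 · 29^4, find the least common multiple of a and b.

25462116

max exponent per prime: 2^2 · 3^2 · 29^4 = 25462116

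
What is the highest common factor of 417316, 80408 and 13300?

76

417316 = 2² · 17² · 19²; 80408 = 2³ · 19 · 23²; 13300 = 2² · 5² · 7 · 19
gcd takes min exponent of each prime: 2² · 19 = 76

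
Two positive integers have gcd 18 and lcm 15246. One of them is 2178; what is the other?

Using ab = gcd(a,b)·lcm(a,b) = 18·15246 = 274428, we get b = 274428/2178 = 126.

126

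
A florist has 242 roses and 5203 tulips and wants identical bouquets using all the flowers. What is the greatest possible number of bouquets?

121

Euclid: 5203 = 21·242 + 121; 242 = 2·121 + 0. Last nonzero remainder: 121.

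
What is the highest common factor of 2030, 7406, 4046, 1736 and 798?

gcd(2030, 7406): 7406 = 3·2030 + 1316; 2030 = 1·1316 + 714; 1316 = 1·714 + 602; 714 = 1·602 + 112; 602 = 5·112 + 42; 112 = 2·42 + 28; 42 = 1·28 + 14; 28 = 2·14 + 0 → 14
gcd(14, 4046): 4046 = 289·14 + 0 → 14
gcd(14, 1736): 1736 = 124·14 + 0 → 14
gcd(14, 798): 798 = 57·14 + 0 → 14

14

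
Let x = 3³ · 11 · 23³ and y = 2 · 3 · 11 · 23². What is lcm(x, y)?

7227198

max exponent per prime: 2 · 3³ · 11 · 23³ = 7227198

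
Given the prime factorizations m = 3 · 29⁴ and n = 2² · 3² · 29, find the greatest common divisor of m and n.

min exponent per shared prime: 3 · 29 = 87

87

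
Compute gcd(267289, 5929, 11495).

gcd(267289, 5929): 267289 = 45·5929 + 484; 5929 = 12·484 + 121; 484 = 4·121 + 0 → 121
gcd(121, 11495): 11495 = 95·121 + 0 → 121

121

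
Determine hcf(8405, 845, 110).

gcd(8405, 845): 8405 = 9·845 + 800; 845 = 1·800 + 45; 800 = 17·45 + 35; 45 = 1·35 + 10; 35 = 3·10 + 5; 10 = 2·5 + 0 → 5
gcd(5, 110): 110 = 22·5 + 0 → 5

5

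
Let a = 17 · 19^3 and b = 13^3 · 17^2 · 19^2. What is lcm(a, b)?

max exponent per prime: 13^3 · 17^2 · 19^3 = 4355005447

4355005447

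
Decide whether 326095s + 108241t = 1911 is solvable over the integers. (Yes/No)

Yes

By Bézout, 326095s + 108241t = 1911 has integer solutions iff gcd(326095, 108241) | 1911.
Euclid: 326095 = 3·108241 + 1372; 108241 = 78·1372 + 1225; 1372 = 1·1225 + 147; 1225 = 8·147 + 49; 147 = 3·49 + 0. gcd = 49; 1911 mod 49 = 0. Yes.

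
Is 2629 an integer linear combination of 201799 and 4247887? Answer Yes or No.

gcd(201799, 4247887): 4247887 = 21·201799 + 10108; 201799 = 19·10108 + 9747; 10108 = 1·9747 + 361; 9747 = 27·361 + 0 → 361
361 does not divide 2629, so a solution does not exist.

No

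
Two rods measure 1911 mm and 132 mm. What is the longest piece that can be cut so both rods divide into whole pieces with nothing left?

3

Euclid: 1911 = 14·132 + 63; 132 = 2·63 + 6; 63 = 10·6 + 3; 6 = 2·3 + 0. Last nonzero remainder: 3.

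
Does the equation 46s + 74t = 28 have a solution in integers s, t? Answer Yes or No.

Yes

gcd(46, 74): 74 = 1·46 + 28; 46 = 1·28 + 18; 28 = 1·18 + 10; 18 = 1·10 + 8; 10 = 1·8 + 2; 8 = 4·2 + 0 → 2
2 divides 28, so a solution exists.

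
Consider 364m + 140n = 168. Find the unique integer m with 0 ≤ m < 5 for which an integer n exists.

Reduce mod 140: 364m ≡ 168 (mod 140). With g = gcd(364, 140) = 28 dividing 168, divide through: 13m ≡ 6 (mod 5).
Since gcd(13, 5) = 1, m ≡ 6·(13)⁻¹ ≡ 2 (mod 5). Smallest non-negative: 2.

2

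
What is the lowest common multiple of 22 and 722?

7942

22 = 2 · 11; 722 = 2 · 19²
max exponents: 2 · 11 · 19² = 7942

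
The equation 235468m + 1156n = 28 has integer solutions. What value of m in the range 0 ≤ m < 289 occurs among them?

198

Euclid: 235468 = 203·1156 + 800; 1156 = 1·800 + 356; 800 = 2·356 + 88; 356 = 4·88 + 4; 88 = 22·4 + 0 → gcd = 4; 28 = 4·7.
Back-substitution yields 235468·(-13) + 1156·(2648) = 4, so one solution is m = -13·7 = -91, n = 2648·7 = 18536.
Solutions in m differ by 1156/4 = 289; the one in [0, 289) is -91 mod 289 = 198.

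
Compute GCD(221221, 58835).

7

221221 = 7 · 11 · 13² · 17
58835 = 5 · 7 · 41²
Common: 7 = 7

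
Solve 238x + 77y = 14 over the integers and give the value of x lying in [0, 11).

2

Reduce mod 77: 238x ≡ 14 (mod 77). With g = gcd(238, 77) = 7 dividing 14, divide through: 34x ≡ 2 (mod 11).
Since gcd(34, 11) = 1, x ≡ 2·(34)⁻¹ ≡ 2 (mod 11). Smallest non-negative: 2.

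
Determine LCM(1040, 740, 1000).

1040 = 2⁴ · 5 · 13; 740 = 2² · 5 · 37; 1000 = 2³ · 5³
lcm takes max exponent of each prime: 2⁴ · 5³ · 13 · 37 = 962000

962000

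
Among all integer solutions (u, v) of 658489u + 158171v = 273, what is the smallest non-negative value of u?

2556

Reduce mod 158171: 658489u ≡ 273 (mod 158171). With g = gcd(658489, 158171) = 13 dividing 273, divide through: 50653u ≡ 21 (mod 12167).
Since gcd(50653, 12167) = 1, u ≡ 21·(50653)⁻¹ ≡ 2556 (mod 12167). Smallest non-negative: 2556.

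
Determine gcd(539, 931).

49

Euclid: 931 = 1·539 + 392; 539 = 1·392 + 147; 392 = 2·147 + 98; 147 = 1·98 + 49; 98 = 2·49 + 0. Last nonzero remainder: 49.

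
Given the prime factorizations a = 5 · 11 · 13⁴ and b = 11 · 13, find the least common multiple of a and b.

1570855

max exponent per prime: 5 · 11 · 13⁴ = 1570855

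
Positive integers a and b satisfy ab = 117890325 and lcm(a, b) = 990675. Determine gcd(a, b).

119

gcd·lcm = product, so gcd = 117890325/990675 = 119.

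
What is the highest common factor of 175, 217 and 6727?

175 = 5² · 7; 217 = 7 · 31; 6727 = 7 · 31²
gcd takes min exponent of each prime: 7 = 7

7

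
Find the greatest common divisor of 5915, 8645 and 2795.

65

5915 = 5 · 7 · 13²; 8645 = 5 · 7 · 13 · 19; 2795 = 5 · 13 · 43
gcd takes min exponent of each prime: 5 · 13 = 65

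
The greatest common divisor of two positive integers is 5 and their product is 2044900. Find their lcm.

408980

Since gcd(a,b)·lcm(a,b) = ab, lcm = 2044900/5 = 408980.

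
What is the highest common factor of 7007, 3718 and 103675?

143

gcd(7007, 3718): 7007 = 1·3718 + 3289; 3718 = 1·3289 + 429; 3289 = 7·429 + 286; 429 = 1·286 + 143; 286 = 2·143 + 0 → 143
gcd(143, 103675): 103675 = 725·143 + 0 → 143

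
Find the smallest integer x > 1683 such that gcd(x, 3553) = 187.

3553 = 187·19. Any x with gcd(x, 3553) = 187 is a multiple of 187, say 187s, with s coprime to 19.
Need s > 1683/187, so s ≥ 10. First s ≥ 10 with gcd(s, 19) = 1 is s = 10. Thus x = 187·10 = 1870.

1870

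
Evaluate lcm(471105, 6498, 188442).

942210

471105 = 3² · 5 · 19² · 29; 6498 = 2 · 3² · 19²; 188442 = 2 · 3² · 19² · 29
lcm takes max exponent of each prime: 2 · 3² · 5 · 19² · 29 = 942210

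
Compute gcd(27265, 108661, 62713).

7

gcd(27265, 108661): 108661 = 3·27265 + 26866; 27265 = 1·26866 + 399; 26866 = 67·399 + 133; 399 = 3·133 + 0 → 133
gcd(133, 62713): 62713 = 471·133 + 70; 133 = 1·70 + 63; 70 = 1·63 + 7; 63 = 9·7 + 0 → 7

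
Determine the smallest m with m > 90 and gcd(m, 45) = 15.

105

Multiples of 15 above 90: 15·7, 15·8, … . Need the cofactor coprime to 45/15 = 3.
Checking s = 7, 8, … the first with gcd(s, 3) = 1 is s = 7, giving 105.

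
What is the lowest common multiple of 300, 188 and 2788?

9827700

300 = 2² · 3 · 5²; 188 = 2² · 47; 2788 = 2² · 17 · 41
lcm takes max exponent of each prime: 2² · 3 · 5² · 17 · 41 · 47 = 9827700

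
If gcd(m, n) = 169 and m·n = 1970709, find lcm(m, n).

11661

For any two positive integers, gcd × lcm equals their product. Hence lcm = 1970709 / 169 = 11661.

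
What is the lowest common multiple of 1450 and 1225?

1450 = 2 · 5² · 29; 1225 = 5² · 7²
max exponents: 2 · 5² · 7² · 29 = 71050

71050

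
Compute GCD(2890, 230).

Euclid: 2890 = 12·230 + 130; 230 = 1·130 + 100; 130 = 1·100 + 30; 100 = 3·30 + 10; 30 = 3·10 + 0. Last nonzero remainder: 10.

10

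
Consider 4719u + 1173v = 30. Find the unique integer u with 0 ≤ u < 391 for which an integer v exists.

gcd(4719, 1173) = 3 (Euclid: 4719 = 4·1173 + 27; 1173 = 43·27 + 12; 27 = 2·12 + 3; 12 = 4·3 + 0), and 3 | 30.
Extended Euclid: 4719·(87) + 1173·(-350) = 3. Scale by 10: u₀ = 870.
General solution u = u₀ + 391t; reducing mod 391 gives u = 88 (and v = -354).

88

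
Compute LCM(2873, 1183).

gcd first: 2873 = 2·1183 + 507; 1183 = 2·507 + 169; 507 = 3·169 + 0 → gcd = 169
lcm = 2873·1183/gcd = 3398759/169 = 20111

20111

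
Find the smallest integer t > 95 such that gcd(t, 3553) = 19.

3553 = 19·187. Any t with gcd(t, 3553) = 19 is a multiple of 19, say 19s, with s coprime to 187.
Need s > 95/19, so s ≥ 6. First s ≥ 6 with gcd(s, 187) = 1 is s = 6. Thus t = 19·6 = 114.

114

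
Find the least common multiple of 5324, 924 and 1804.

4583964

lcm(5324, 924) = 5324·924/gcd = 4919376/44 = 111804
lcm(111804, 1804) = 111804·1804/gcd = 201694416/44 = 4583964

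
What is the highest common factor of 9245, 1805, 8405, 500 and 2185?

9245 = 5 · 43²; 1805 = 5 · 19²; 8405 = 5 · 41²; 500 = 2² · 5³; 2185 = 5 · 19 · 23
gcd takes min exponent of each prime: 5 = 5

5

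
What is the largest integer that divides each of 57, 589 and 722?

19

57 = 3 · 19; 589 = 19 · 31; 722 = 2 · 19²
gcd takes min exponent of each prime: 19 = 19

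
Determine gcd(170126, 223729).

121

170126 = 2 · 11² · 19 · 37
223729 = 11² · 43²
Common: 11² = 121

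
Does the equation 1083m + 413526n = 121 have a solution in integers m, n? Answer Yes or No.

No

By Bézout, 1083m + 413526n = 121 has integer solutions iff gcd(1083, 413526) | 121.
Euclid: 413526 = 381·1083 + 903; 1083 = 1·903 + 180; 903 = 5·180 + 3; 180 = 60·3 + 0. gcd = 3; 121 mod 3 = 1. No.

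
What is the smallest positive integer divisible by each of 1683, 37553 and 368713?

1683 = 3² · 11 · 17; 37553 = 17 · 47²; 368713 = 17 · 23² · 41
lcm takes max exponent of each prime: 3² · 11 · 17 · 23² · 41 · 47² = 80634214683

80634214683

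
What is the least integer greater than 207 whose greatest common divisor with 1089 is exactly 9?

216

Multiples of 9 above 207: 9·24, 9·25, … . Need the cofactor coprime to 1089/9 = 121.
Checking s = 24, 25, … the first with gcd(s, 121) = 1 is s = 24, giving 216.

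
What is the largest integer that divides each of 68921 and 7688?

Euclid: 68921 = 8·7688 + 7417; 7688 = 1·7417 + 271; 7417 = 27·271 + 100; 271 = 2·100 + 71; 100 = 1·71 + 29; 71 = 2·29 + 13; 29 = 2·13 + 3; 13 = 4·3 + 1; 3 = 3·1 + 0. Last nonzero remainder: 1.

1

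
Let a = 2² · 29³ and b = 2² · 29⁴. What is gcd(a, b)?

min exponent per shared prime: 2² · 29³ = 97556

97556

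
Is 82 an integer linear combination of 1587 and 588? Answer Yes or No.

No

By Bézout, 1587u − 588v = 82 has integer solutions iff gcd(1587, 588) | 82.
Euclid: 1587 = 2·588 + 411; 588 = 1·411 + 177; 411 = 2·177 + 57; 177 = 3·57 + 6; 57 = 9·6 + 3; 6 = 2·3 + 0. gcd = 3; 82 mod 3 = 1. No.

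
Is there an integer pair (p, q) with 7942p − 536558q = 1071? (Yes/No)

By Bézout, 7942p − 536558q = 1071 has integer solutions iff gcd(7942, 536558) | 1071.
Euclid: 536558 = 67·7942 + 4444; 7942 = 1·4444 + 3498; 4444 = 1·3498 + 946; 3498 = 3·946 + 660; 946 = 1·660 + 286; 660 = 2·286 + 88; 286 = 3·88 + 22; 88 = 4·22 + 0. gcd = 22; 1071 mod 22 = 15. No.

No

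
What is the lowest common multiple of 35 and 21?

gcd first: 35 = 1·21 + 14; 21 = 1·14 + 7; 14 = 2·7 + 0 → gcd = 7
lcm = 35·21/gcd = 735/7 = 105

105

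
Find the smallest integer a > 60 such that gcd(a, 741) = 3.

63

741 = 3·247. Any a with gcd(a, 741) = 3 is a multiple of 3, say 3s, with s coprime to 247.
Need s > 60/3, so s ≥ 21. First s ≥ 21 with gcd(s, 247) = 1 is s = 21. Thus a = 3·21 = 63.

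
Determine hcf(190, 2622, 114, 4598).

190 = 2 · 5 · 19; 2622 = 2 · 3 · 19 · 23; 114 = 2 · 3 · 19; 4598 = 2 · 11² · 19
gcd takes min exponent of each prime: 2 · 19 = 38

38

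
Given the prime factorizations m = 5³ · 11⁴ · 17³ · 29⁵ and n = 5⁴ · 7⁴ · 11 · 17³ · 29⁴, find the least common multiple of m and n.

max exponent per prime: 5⁴ · 7⁴ · 11⁴ · 17³ · 29⁵ = 2214010476873710948125

2214010476873710948125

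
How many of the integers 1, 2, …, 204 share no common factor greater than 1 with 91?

Prime factors of 91: 7, 13. Count integers ≤ 204 divisible by none of them.
By inclusion–exclusion: 204 − ⌊204/7⌋ − ⌊204/13⌋ + ⌊204/91⌋ = 162.

162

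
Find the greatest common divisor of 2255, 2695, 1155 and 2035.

55

2255 = 5 · 11 · 41; 2695 = 5 · 7² · 11; 1155 = 3 · 5 · 7 · 11; 2035 = 5 · 11 · 37
gcd takes min exponent of each prime: 5 · 11 = 55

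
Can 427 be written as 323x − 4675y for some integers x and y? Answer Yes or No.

gcd(323, 4675): 4675 = 14·323 + 153; 323 = 2·153 + 17; 153 = 9·17 + 0 → 17
17 does not divide 427, so a solution does not exist.

No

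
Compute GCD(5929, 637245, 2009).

gcd(5929, 637245): 637245 = 107·5929 + 2842; 5929 = 2·2842 + 245; 2842 = 11·245 + 147; 245 = 1·147 + 98; 147 = 1·98 + 49; 98 = 2·49 + 0 → 49
gcd(49, 2009): 2009 = 41·49 + 0 → 49

49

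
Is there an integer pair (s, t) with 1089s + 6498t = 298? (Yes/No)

No

By Bézout, 1089s + 6498t = 298 has integer solutions iff gcd(1089, 6498) | 298.
Euclid: 6498 = 5·1089 + 1053; 1089 = 1·1053 + 36; 1053 = 29·36 + 9; 36 = 4·9 + 0. gcd = 9; 298 mod 9 = 1. No.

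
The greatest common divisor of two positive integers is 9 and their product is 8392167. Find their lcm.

932463

Since gcd(p,q)·lcm(p,q) = pq, lcm = 8392167/9 = 932463.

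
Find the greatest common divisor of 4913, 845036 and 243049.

289

4913 = 17³; 845036 = 2² · 17³ · 43; 243049 = 17² · 29²
gcd takes min exponent of each prime: 17² = 289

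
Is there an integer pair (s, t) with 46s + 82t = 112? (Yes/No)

gcd(46, 82): 82 = 1·46 + 36; 46 = 1·36 + 10; 36 = 3·10 + 6; 10 = 1·6 + 4; 6 = 1·4 + 2; 4 = 2·2 + 0 → 2
2 divides 112, so a solution exists.

Yes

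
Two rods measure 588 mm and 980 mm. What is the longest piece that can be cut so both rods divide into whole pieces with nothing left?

588 = 2² · 3 · 7²
980 = 2² · 5 · 7²
Common: 2² · 7² = 196

196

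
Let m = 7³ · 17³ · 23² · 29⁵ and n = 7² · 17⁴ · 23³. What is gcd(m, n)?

127349873

min exponent per shared prime: 7² · 17³ · 23² = 127349873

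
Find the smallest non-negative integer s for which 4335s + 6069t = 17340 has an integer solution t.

Euclid: 6069 = 1·4335 + 1734; 4335 = 2·1734 + 867; 1734 = 2·867 + 0 → gcd = 867; 17340 = 867·20.
Back-substitution yields 4335·(3) + 6069·(-2) = 867, so one solution is s = 3·20 = 60, t = -2·20 = -40.
Solutions in s differ by 6069/867 = 7; the one in [0, 7) is 60 mod 7 = 4.

4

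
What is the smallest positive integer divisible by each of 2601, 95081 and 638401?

40219263

2601 = 3² · 17²; 95081 = 7 · 17² · 47; 638401 = 17² · 47²
lcm takes max exponent of each prime: 3² · 7 · 17² · 47² = 40219263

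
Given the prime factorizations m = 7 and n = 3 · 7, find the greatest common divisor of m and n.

7

min exponent per shared prime: 7 = 7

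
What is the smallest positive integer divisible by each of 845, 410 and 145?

2009410

lcm(845, 410) = 845·410/gcd = 346450/5 = 69290
lcm(69290, 145) = 69290·145/gcd = 10047050/5 = 2009410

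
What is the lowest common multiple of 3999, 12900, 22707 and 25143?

3999 = 3 · 31 · 43; 12900 = 2² · 3 · 5² · 43; 22707 = 3³ · 29²; 25143 = 3 · 17² · 29
lcm takes max exponent of each prime: 2² · 3³ · 5² · 17² · 29² · 31 · 43 = 874757655900

874757655900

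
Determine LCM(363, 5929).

363 = 3 · 11²; 5929 = 7² · 11²
max exponents: 3 · 7² · 11² = 17787

17787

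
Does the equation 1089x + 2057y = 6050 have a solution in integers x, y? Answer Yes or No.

By Bézout, 1089x + 2057y = 6050 has integer solutions iff gcd(1089, 2057) | 6050.
Euclid: 2057 = 1·1089 + 968; 1089 = 1·968 + 121; 968 = 8·121 + 0. gcd = 121; 6050 mod 121 = 0. Yes.

Yes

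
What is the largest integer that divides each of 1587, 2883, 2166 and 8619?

gcd(1587, 2883): 2883 = 1·1587 + 1296; 1587 = 1·1296 + 291; 1296 = 4·291 + 132; 291 = 2·132 + 27; 132 = 4·27 + 24; 27 = 1·24 + 3; 24 = 8·3 + 0 → 3
gcd(3, 2166): 2166 = 722·3 + 0 → 3
gcd(3, 8619): 8619 = 2873·3 + 0 → 3

3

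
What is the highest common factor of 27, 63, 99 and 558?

9

gcd(27, 63): 63 = 2·27 + 9; 27 = 3·9 + 0 → 9
gcd(9, 99): 99 = 11·9 + 0 → 9
gcd(9, 558): 558 = 62·9 + 0 → 9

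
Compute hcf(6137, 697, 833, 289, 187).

6137 = 17 · 19²; 697 = 17 · 41; 833 = 7² · 17; 289 = 17²; 187 = 11 · 17
gcd takes min exponent of each prime: 17 = 17

17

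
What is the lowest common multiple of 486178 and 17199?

170648478

486178 = 2 · 7² · 11² · 41; 17199 = 3³ · 7² · 13
max exponents: 2 · 3³ · 7² · 11² · 13 · 41 = 170648478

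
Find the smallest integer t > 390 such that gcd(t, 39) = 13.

403

gcd(t, 39) = 13 forces 13 | t; write t = 13s. Then gcd(13s, 13·3) = 13·gcd(s, 3), so need gcd(s, 3) = 1.
13s > 390 gives s ≥ 31. The least s ≥ 31 coprime to 3 is 31, so t = 13·31 = 403.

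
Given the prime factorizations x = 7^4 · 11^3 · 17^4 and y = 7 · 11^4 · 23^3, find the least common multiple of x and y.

max exponent per prime: 7^4 · 11^4 · 17^4 · 23^3 = 35722520510271287

35722520510271287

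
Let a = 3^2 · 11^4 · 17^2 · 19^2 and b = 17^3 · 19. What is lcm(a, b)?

233704576017

max exponent per prime: 3^2 · 11^4 · 17^3 · 19^2 = 233704576017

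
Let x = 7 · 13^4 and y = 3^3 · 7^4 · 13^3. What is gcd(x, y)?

min exponent per shared prime: 7 · 13^3 = 15379

15379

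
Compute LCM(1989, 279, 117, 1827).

lcm(1989, 279) = 1989·279/gcd = 554931/9 = 61659
lcm(61659, 117) = 61659·117/gcd = 7214103/117 = 61659
lcm(61659, 1827) = 61659·1827/gcd = 112650993/9 = 12516777

12516777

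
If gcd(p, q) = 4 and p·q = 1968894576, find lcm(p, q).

For any two positive integers, gcd × lcm equals their product. Hence lcm = 1968894576 / 4 = 492223644.

492223644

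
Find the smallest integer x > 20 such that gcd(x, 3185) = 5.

25

gcd(x, 3185) = 5 forces 5 | x; write x = 5s. Then gcd(5s, 5·637) = 5·gcd(s, 637), so need gcd(s, 637) = 1.
5s > 20 gives s ≥ 5. The least s ≥ 5 coprime to 637 is 5, so x = 5·5 = 25.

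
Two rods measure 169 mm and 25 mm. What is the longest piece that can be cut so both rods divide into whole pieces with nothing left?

169 = 13²
25 = 5²
Common: 1 = 1

1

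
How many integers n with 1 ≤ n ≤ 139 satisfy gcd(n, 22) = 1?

64

Prime factors of 22: 2, 11. Count integers ≤ 139 divisible by none of them.
By inclusion–exclusion: 139 − ⌊139/2⌋ − ⌊139/11⌋ + ⌊139/22⌋ = 64.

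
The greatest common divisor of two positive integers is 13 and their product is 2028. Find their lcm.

Since gcd(p,q)·lcm(p,q) = pq, lcm = 2028/13 = 156.

156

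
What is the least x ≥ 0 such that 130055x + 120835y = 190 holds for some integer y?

gcd(130055, 120835) = 5 (Euclid: 130055 = 1·120835 + 9220; 120835 = 13·9220 + 975; 9220 = 9·975 + 445; 975 = 2·445 + 85; 445 = 5·85 + 20; 85 = 4·20 + 5; 20 = 4·5 + 0), and 5 | 190.
Extended Euclid: 130055·(-5701) + 120835·(6136) = 5. Scale by 38: x₀ = -216638.
General solution x = x₀ + 24167t; reducing mod 24167 gives x = 865 (and y = -931).

865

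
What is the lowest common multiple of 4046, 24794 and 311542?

7165466

4046 = 2 · 7 · 17²; 24794 = 2 · 7² · 11 · 23; 311542 = 2 · 7² · 11 · 17²
lcm takes max exponent of each prime: 2 · 7² · 11 · 17² · 23 = 7165466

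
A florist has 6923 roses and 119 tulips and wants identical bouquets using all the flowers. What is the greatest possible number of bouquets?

6923 = 7 · 23 · 43
119 = 7 · 17
Common: 7 = 7

7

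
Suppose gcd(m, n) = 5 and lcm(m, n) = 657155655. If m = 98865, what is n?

33235

m·n = gcd·lcm = 5·657155655 = 3285778275, so n = 3285778275/98865 = 33235.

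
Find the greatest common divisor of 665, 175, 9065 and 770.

gcd(665, 175): 665 = 3·175 + 140; 175 = 1·140 + 35; 140 = 4·35 + 0 → 35
gcd(35, 9065): 9065 = 259·35 + 0 → 35
gcd(35, 770): 770 = 22·35 + 0 → 35

35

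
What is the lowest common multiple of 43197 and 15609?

1857471

gcd first: 43197 = 2·15609 + 11979; 15609 = 1·11979 + 3630; 11979 = 3·3630 + 1089; 3630 = 3·1089 + 363; 1089 = 3·363 + 0 → gcd = 363
lcm = 43197·15609/gcd = 674261973/363 = 1857471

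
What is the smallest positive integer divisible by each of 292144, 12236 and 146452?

lcm(292144, 12236) = 292144·12236/gcd = 3574673984/76 = 47035184
lcm(47035184, 146452) = 47035184·146452/gcd = 6888396767168/76 = 90636799568

90636799568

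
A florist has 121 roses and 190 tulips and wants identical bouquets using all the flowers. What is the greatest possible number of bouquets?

Euclid: 190 = 1·121 + 69; 121 = 1·69 + 52; 69 = 1·52 + 17; 52 = 3·17 + 1; 17 = 17·1 + 0. Last nonzero remainder: 1.

1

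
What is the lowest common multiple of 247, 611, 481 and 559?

247 = 13 · 19; 611 = 13 · 47; 481 = 13 · 37; 559 = 13 · 43
lcm takes max exponent of each prime: 13 · 19 · 37 · 43 · 47 = 18469919

18469919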